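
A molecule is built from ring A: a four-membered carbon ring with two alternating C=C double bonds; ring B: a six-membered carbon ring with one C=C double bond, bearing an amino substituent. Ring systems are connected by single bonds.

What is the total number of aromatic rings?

Ring A has only sp² ring atoms; a planar conformation would have a fully conjugated π system of 4 electrons. But 4 = 4(1), which is 4n not 4n+2, so ring A is not aromatic (cyclobutadiene) — cyclobutadiene is antiaromatic and distorts to a rectangle.
Ring B has four sp³ carbons, so it is not fully conjugated — not aromatic (cyclohexene).
No ring is aromatic. Total: 0.

0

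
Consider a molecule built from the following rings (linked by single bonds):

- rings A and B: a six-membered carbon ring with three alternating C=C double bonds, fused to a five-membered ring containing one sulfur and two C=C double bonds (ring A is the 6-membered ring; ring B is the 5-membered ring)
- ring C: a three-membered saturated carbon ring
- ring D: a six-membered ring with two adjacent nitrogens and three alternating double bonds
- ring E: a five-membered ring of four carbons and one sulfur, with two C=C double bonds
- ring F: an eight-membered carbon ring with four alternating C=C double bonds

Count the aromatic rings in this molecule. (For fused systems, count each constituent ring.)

4

Rings A and B form a fused bicyclic system (with one sulfur) with 9 sp² atoms and 10 π electrons from ring double bonds plus a heteroatom lone pair. 10 = 4(2)+2, so the system is aromatic and both rings count as aromatic (benzothiophene).
Ring C has only sp³ atoms, so it is not fully conjugated — not aromatic (cyclopropane).
Ring D is planar and fully conjugated; 3 ring double bonds give 6 π electrons. Since 6 = 4n+2 (n=1), ring D is aromatic (pyridazine).
Ring E is planar and fully conjugated; 2 ring double bonds (4 π electrons) plus a heteroatom lone pair (2) give 6 π electrons. 6 = 4(1)+2, so ring E is aromatic (thiophene).
Ring F has only sp² ring atoms; a planar conformation would have a fully conjugated π system of 8 electrons. But 8 = 4(2), which is 4n not 4n+2, so ring F is not aromatic (cyclooctatetraene) — cyclooctatetraene distorts into a non-planar tub to avoid antiaromaticity.
Aromatic: A, B, D, E. Total: 4.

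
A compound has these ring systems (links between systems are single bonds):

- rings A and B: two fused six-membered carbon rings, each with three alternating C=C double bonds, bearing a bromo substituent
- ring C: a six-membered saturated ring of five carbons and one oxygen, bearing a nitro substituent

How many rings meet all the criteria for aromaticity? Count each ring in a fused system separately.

Rings A and B form a fused bicyclic system with 10 sp² atoms and 10 π electrons from ring double bonds. 10 = 4(2)+2, so the system is aromatic and both rings count as aromatic (naphthalene).
Ring C has only sp³ atoms, so it is not fully conjugated — not aromatic (tetrahydropyran).
Aromatic: A, B. Total: 2.

2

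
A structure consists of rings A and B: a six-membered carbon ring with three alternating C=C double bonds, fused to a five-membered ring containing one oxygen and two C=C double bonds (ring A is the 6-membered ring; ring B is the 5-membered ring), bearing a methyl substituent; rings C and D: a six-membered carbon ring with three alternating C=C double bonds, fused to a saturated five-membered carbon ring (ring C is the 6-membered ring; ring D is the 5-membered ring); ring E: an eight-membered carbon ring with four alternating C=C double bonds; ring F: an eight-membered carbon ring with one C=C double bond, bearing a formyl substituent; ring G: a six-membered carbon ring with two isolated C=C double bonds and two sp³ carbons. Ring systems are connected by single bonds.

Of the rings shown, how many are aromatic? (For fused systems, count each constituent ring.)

Rings A and B form a fused bicyclic system (with one oxygen) with 9 sp² atoms and 10 π electrons from ring double bonds plus a heteroatom lone pair. 10 = 4(2)+2, so the system is aromatic and both rings count as aromatic (benzofuran).
Ring C has a continuous p-orbital overlap around the ring; 3 ring double bonds give 6 π electrons. Since 6 = 4n+2 (n=1), ring C is aromatic (benzene ring).
Ring D has three sp³ carbons, so it is not fully conjugated — not aromatic (cyclopentane ring).
Ring E has only sp² ring atoms; a planar conformation would have a fully conjugated π system of 8 electrons. But 8 = 4(2), which is 4n not 4n+2, so ring E is not aromatic (cyclooctatetraene) — cyclooctatetraene distorts into a non-planar tub to avoid antiaromaticity.
Ring F has six sp³ carbons, so it is not fully conjugated — not aromatic (cyclooctene).
Ring G has two sp³ carbons, so it is not fully conjugated — not aromatic (1,4-cyclohexadiene).
Aromatic: A, B, C. Total: 3.

3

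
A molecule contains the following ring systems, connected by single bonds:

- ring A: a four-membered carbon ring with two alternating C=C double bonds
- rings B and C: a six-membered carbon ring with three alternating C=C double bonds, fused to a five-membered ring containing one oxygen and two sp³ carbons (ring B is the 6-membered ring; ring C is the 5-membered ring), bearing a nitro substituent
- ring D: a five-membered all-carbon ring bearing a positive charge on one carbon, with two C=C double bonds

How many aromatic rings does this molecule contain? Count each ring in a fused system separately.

1

Ring A has only sp² ring atoms; a planar conformation would have a fully conjugated π system of 4 electrons. But 4 = 4(1), which is 4n not 4n+2, so ring A is not aromatic (cyclobutadiene) — cyclobutadiene is antiaromatic and distorts to a rectangle.
Ring B has a continuous p-orbital overlap around the ring; 3 ring double bonds give 6 π electrons. Since 6 = 4n+2 (n=1), ring B is aromatic (benzene ring).
Ring C has two sp³ carbons, so it is not fully conjugated — not aromatic (oxolane ring).
Ring D has only sp² ring atoms; a planar conformation would have a fully conjugated π system of 4 electrons. But 4 = 4(1), which is 4n not 4n+2, so ring D is not aromatic (cyclopentadienyl cation).
Aromatic: B. Total: 1.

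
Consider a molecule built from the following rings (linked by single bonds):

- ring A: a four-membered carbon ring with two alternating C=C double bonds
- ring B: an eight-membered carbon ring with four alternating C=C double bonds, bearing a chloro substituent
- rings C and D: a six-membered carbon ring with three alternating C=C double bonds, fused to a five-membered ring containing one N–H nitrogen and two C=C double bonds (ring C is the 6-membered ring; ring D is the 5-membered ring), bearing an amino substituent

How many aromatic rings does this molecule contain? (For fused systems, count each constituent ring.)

Ring A has only sp² ring atoms; a planar conformation would have a fully conjugated π system of 4 electrons. But 4 = 4(1), which is 4n not 4n+2, so ring A is not aromatic (cyclobutadiene) — cyclobutadiene is antiaromatic and distorts to a rectangle.
Ring B has only sp² ring atoms; a planar conformation would have a fully conjugated π system of 8 electrons. But 8 = 4(2), which is 4n not 4n+2, so ring B is not aromatic (cyclooctatetraene) — cyclooctatetraene distorts into a non-planar tub to avoid antiaromaticity.
Rings C and D form a fused bicyclic system (with one N–H) with 9 sp² atoms and 10 π electrons from ring double bonds plus a heteroatom lone pair. 10 = 4(2)+2, so the system is aromatic and both rings count as aromatic (indole).
Aromatic: C, D. Total: 2.

2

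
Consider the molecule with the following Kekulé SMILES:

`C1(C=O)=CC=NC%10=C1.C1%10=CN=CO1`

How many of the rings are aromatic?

2

The SMILES encodes a six-membered ring of five carbons and one nitrogen with three alternating double bonds; a five-membered ring with an oxygen at position 1 and a nitrogen at position 3 (in a C=N bond), with two double bonds.
The 6-membered ring with one nitrogen is planar and fully conjugated; 3 ring double bonds give 6 π electrons. 6 = 4(1)+2, so it is aromatic (pyridine).
The 5-membered ring with one oxygen and one =N– is planar and fully conjugated; 2 ring double bonds (4 π electrons) plus a heteroatom lone pair (2) give 6 π electrons. That satisfies 4n+2 with n=1, so it is aromatic (oxazole).
2 of the 2 rings are aromatic. Total: 2.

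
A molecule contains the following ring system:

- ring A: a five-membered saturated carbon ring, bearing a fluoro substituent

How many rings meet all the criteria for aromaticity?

Ring A has only sp³ atoms, so it is not fully conjugated — not aromatic (cyclopentane).

0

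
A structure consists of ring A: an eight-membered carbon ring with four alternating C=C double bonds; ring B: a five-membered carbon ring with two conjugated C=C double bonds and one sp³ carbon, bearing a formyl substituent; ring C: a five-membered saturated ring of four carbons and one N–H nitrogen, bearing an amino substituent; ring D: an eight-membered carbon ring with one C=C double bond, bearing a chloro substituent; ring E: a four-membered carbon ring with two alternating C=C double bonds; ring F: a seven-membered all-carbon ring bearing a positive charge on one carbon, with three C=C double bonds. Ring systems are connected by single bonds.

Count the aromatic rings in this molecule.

1

Ring A has only sp² ring atoms; a planar conformation would have a fully conjugated π system of 8 electrons. But 8 = 4(2), which is 4n not 4n+2, so ring A is not aromatic (cyclooctatetraene) — cyclooctatetraene distorts into a non-planar tub to avoid antiaromaticity.
Ring B has one sp³ carbon, so it is not fully conjugated — not aromatic (cyclopentadiene).
Ring C has only sp³ atoms, so it is not fully conjugated — not aromatic (pyrrolidine).
Ring D has six sp³ carbons, so it is not fully conjugated — not aromatic (cyclooctene).
Ring E has only sp² ring atoms; a planar conformation would have a fully conjugated π system of 4 electrons. But 4 = 4(1), which is 4n not 4n+2, so ring E is not aromatic (cyclobutadiene) — cyclobutadiene is antiaromatic and distorts to a rectangle.
Ring F is planar and fully conjugated; 3 ring double bonds (6 π electrons) plus the carbocation's empty p orbital (0, but keeps the ring conjugated) give 6 π electrons. 6 = 4(1)+2, so ring F is aromatic (tropylium cation).
Aromatic: F. Total: 1.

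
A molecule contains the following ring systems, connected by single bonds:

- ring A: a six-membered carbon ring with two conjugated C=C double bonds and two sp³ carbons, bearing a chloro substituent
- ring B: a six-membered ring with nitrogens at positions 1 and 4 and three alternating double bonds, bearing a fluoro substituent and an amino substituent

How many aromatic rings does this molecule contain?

Ring A has two sp³ carbons, so it is not fully conjugated — not aromatic (1,3-cyclohexadiene).
Ring B is planar and fully conjugated; 3 ring double bonds give 6 π electrons. Since 6 = 4n+2 (n=1), ring B is aromatic (pyrazine).
Aromatic: B. Total: 1.

1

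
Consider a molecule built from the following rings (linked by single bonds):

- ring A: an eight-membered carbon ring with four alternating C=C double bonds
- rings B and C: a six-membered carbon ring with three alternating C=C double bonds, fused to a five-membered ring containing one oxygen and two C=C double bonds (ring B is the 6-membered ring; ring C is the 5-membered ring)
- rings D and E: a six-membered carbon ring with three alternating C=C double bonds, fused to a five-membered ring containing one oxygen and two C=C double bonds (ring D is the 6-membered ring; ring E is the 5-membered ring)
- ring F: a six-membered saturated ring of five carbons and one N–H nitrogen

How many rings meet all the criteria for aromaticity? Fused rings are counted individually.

Ring A has only sp² ring atoms; a planar conformation would have a fully conjugated π system of 8 electrons. But 8 = 4(2), which is 4n not 4n+2, so ring A is not aromatic (cyclooctatetraene) — cyclooctatetraene distorts into a non-planar tub to avoid antiaromaticity.
Rings B and C form a fused bicyclic system (with one oxygen) with 9 sp² atoms and 10 π electrons from ring double bonds plus a heteroatom lone pair. 10 = 4(2)+2, so the system is aromatic and both rings count as aromatic (benzofuran).
Rings D and E form a fused bicyclic system (with one oxygen) with 9 sp² atoms and 10 π electrons from ring double bonds plus a heteroatom lone pair. 10 = 4(2)+2, so the system is aromatic and both rings count as aromatic (benzofuran).
Ring F has only sp³ atoms, so it is not fully conjugated — not aromatic (piperidine).
Aromatic: B, C, D, E. Total: 4.

4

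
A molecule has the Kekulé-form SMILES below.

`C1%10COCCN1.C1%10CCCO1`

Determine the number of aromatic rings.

The SMILES encodes a six-membered saturated ring with an oxygen and an N–H nitrogen at positions 1 and 4; a five-membered saturated ring of four carbons and one oxygen.
The 6-membered ring with one oxygen and one N–H (1,4) has only sp³ atoms, so it is not fully conjugated — not aromatic (morpholine).
The 5-membered ring with one oxygen has only sp³ atoms, so it is not fully conjugated — not aromatic (tetrahydrofuran).
None of the rings are aromatic. Total: 0.

0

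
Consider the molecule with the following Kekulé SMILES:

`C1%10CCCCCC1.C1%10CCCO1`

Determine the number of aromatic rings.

0

The SMILES encodes a seven-membered saturated carbon ring; a five-membered saturated ring of four carbons and one oxygen.
The 7-membered ring has only sp³ atoms, so it is not fully conjugated — not aromatic (cycloheptane).
The 5-membered ring with one oxygen has only sp³ atoms, so it is not fully conjugated — not aromatic (tetrahydrofuran).
None of the rings are aromatic. Total: 0.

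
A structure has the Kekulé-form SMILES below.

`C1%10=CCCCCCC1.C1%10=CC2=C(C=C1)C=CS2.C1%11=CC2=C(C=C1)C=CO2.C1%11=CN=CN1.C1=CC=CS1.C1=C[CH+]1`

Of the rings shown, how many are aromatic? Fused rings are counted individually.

The SMILES encodes an eight-membered carbon ring with one C=C double bond; a six-membered carbon ring with three alternating C=C double bonds, fused to a five-membered ring containing one sulfur and two C=C double bonds; a six-membered carbon ring with three alternating C=C double bonds, fused to a five-membered ring containing one oxygen and two C=C double bonds; a five-membered ring with nitrogens at positions 1 and 3 (one bearing H, one in a C=N bond) and two double bonds; a five-membered ring of four carbons and one sulfur, with two C=C double bonds; a three-membered all-carbon ring bearing a positive charge on one carbon, with one C=C double bond.
The 8-membered ring has six sp³ carbons, so it is not fully conjugated — not aromatic (cyclooctene).
The fused 6/5-membered bicyclic (with one sulfur) is a single π system with 9 sp² atoms and 10 π electrons from ring double bonds plus a heteroatom lone pair. 10 = 4(2)+2, so the system is aromatic and both rings count as aromatic (benzothiophene).
The fused 6/5-membered bicyclic (with one oxygen) is a single π system with 9 sp² atoms and 10 π electrons from ring double bonds plus a heteroatom lone pair. 10 = 4(2)+2, so the system is aromatic and both rings count as aromatic (benzofuran).
The 5-membered ring with two nitrogens (one N–H, one =N–) is planar and fully conjugated; 2 ring double bonds (4 π electrons) plus a heteroatom lone pair (2) give 6 π electrons. That satisfies 4n+2 with n=1, so it is aromatic (imidazole).
The 5-membered ring with one sulfur is planar and fully conjugated; 2 ring double bonds (4 π electrons) plus a heteroatom lone pair (2) give 6 π electrons. 6 = 4(1)+2, so it is aromatic (thiophene).
The 3-membered ring is planar and fully conjugated; 1 ring double bond (2 π electrons) plus the carbocation's empty p orbital (0, but keeps the ring conjugated) give 2 π electrons. 2 = 4(0)+2, so it is aromatic (cyclopropenyl cation).
7 of the 8 rings are aromatic. Total: 7.

7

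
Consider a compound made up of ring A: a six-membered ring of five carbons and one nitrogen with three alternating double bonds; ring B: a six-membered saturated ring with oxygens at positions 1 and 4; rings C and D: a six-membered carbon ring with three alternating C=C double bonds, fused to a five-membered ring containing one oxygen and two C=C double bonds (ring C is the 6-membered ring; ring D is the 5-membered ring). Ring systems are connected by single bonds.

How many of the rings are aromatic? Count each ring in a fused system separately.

Ring A is fully conjugated (every ring atom contributes a p orbital); 3 ring double bonds give 6 π electrons. Since 6 = 4n+2 (n=1), ring A is aromatic (pyridine).
Ring B has only sp³ atoms, so it is not fully conjugated — not aromatic (1,4-dioxane).
Rings C and D form a fused bicyclic system (with one oxygen) with 9 sp² atoms and 10 π electrons from ring double bonds plus a heteroatom lone pair. 10 = 4(2)+2, so the system is aromatic and both rings count as aromatic (benzofuran).
Aromatic: A, C, D. Total: 3.

3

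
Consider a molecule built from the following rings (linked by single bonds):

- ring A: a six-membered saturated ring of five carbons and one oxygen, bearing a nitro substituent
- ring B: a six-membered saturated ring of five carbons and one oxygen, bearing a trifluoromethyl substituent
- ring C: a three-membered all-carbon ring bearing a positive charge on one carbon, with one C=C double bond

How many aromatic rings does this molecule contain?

Ring A has only sp³ atoms, so it is not fully conjugated — not aromatic (tetrahydropyran).
Ring B has only sp³ atoms, so it is not fully conjugated — not aromatic (tetrahydropyran).
Ring C is planar and fully conjugated; 1 ring double bond (2 π electrons) plus the carbocation's empty p orbital (0, but keeps the ring conjugated) give 2 π electrons. 2 = 4(0)+2, so ring C is aromatic (cyclopropenyl cation).
Aromatic: C. Total: 1.

1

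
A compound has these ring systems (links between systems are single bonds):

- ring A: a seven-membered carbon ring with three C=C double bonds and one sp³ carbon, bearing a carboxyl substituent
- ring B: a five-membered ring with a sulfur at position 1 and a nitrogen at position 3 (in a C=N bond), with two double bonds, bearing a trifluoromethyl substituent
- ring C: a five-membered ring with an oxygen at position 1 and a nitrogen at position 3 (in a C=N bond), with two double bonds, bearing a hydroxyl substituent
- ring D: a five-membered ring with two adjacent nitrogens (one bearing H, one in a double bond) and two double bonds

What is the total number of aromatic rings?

3

Ring A has one sp³ carbon, so it is not fully conjugated — not aromatic (cycloheptatriene).
Ring B is fully conjugated (every ring atom contributes a p orbital); 2 ring double bonds (4 π electrons) plus a heteroatom lone pair (2) give 6 π electrons. Since 6 = 4n+2 (n=1), ring B is aromatic (thiazole).
Ring C has a continuous p-orbital overlap around the ring; 2 ring double bonds (4 π electrons) plus a heteroatom lone pair (2) give 6 π electrons. 6 = 4(1)+2, so ring C is aromatic (oxazole).
Ring D has a continuous p-orbital overlap around the ring; 2 ring double bonds (4 π electrons) plus a heteroatom lone pair (2) give 6 π electrons. 6 = 4(1)+2, so ring D is aromatic (pyrazole).
Aromatic: B, C, D. Total: 3.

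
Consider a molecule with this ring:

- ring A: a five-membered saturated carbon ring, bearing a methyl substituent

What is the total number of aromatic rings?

Ring A has only sp³ atoms, so it is not fully conjugated — not aromatic (cyclopentane).

0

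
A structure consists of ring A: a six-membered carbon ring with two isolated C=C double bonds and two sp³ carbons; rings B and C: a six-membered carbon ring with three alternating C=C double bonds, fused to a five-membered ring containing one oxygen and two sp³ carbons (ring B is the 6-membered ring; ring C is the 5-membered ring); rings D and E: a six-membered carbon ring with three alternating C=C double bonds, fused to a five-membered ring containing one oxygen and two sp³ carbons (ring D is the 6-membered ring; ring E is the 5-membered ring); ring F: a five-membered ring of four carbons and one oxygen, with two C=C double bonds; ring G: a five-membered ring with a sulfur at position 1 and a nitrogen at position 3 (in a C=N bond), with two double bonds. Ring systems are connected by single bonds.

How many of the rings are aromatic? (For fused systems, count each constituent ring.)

4

Ring A has two sp³ carbons, so it is not fully conjugated — not aromatic (1,4-cyclohexadiene).
Ring B is planar and fully conjugated; 3 ring double bonds give 6 π electrons. Since 6 = 4n+2 (n=1), ring B is aromatic (benzene ring).
Ring C has two sp³ carbons, so it is not fully conjugated — not aromatic (oxolane ring).
Ring D is planar and fully conjugated; 3 ring double bonds give 6 π electrons. That satisfies 4n+2 with n=1, so ring D is aromatic (benzene ring).
Ring E has two sp³ carbons, so it is not fully conjugated — not aromatic (oxolane ring).
Ring F has a continuous p-orbital overlap around the ring; 2 ring double bonds (4 π electrons) plus a heteroatom lone pair (2) give 6 π electrons. That satisfies 4n+2 with n=1, so ring F is aromatic (furan).
Ring G has a continuous p-orbital overlap around the ring; 2 ring double bonds (4 π electrons) plus a heteroatom lone pair (2) give 6 π electrons. That satisfies 4n+2 with n=1, so ring G is aromatic (thiazole).
Aromatic: B, D, F, G. Total: 4.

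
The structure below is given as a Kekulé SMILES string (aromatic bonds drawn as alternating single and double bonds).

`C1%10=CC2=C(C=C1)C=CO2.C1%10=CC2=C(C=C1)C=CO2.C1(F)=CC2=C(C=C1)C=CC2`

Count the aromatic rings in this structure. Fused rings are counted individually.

The SMILES encodes a six-membered carbon ring with three alternating C=C double bonds, fused to a five-membered ring containing one oxygen and two C=C double bonds; a six-membered carbon ring with three alternating C=C double bonds, fused to a five-membered ring containing one oxygen and two C=C double bonds; a six-membered carbon ring with three alternating C=C double bonds, fused to a five-membered carbon ring containing one C=C double bond and one sp³ carbon.
The fused 6/5-membered bicyclic (with one oxygen) is a single π system with 9 sp² atoms and 10 π electrons from ring double bonds plus a heteroatom lone pair. 10 = 4(2)+2, so the system is aromatic and both rings count as aromatic (benzofuran).
The fused 6/5-membered bicyclic (with one oxygen) is a single π system with 9 sp² atoms and 10 π electrons from ring double bonds plus a heteroatom lone pair. 10 = 4(2)+2, so the system is aromatic and both rings count as aromatic (benzofuran).
The 6-membered ring is fully conjugated (every ring atom contributes a p orbital); 3 ring double bonds give 6 π electrons. 6 = 4(1)+2, so it is aromatic (benzene ring).
The 5-membered ring has one sp³ carbon, so it is not fully conjugated — not aromatic (cyclopentene ring).
5 of the 6 rings are aromatic. Total: 5.

5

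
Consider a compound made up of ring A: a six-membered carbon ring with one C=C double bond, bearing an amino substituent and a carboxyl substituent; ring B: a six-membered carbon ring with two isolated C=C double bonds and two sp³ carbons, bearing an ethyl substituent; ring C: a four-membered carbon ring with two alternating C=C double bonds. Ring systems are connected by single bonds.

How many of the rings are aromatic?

0

Ring A has four sp³ carbons, so it is not fully conjugated — not aromatic (cyclohexene).
Ring B has two sp³ carbons, so it is not fully conjugated — not aromatic (1,4-cyclohexadiene).
Ring C has only sp² ring atoms; a planar conformation would have a fully conjugated π system of 4 electrons. But 4 = 4(1), which is 4n not 4n+2, so ring C is not aromatic (cyclobutadiene) — cyclobutadiene is antiaromatic and distorts to a rectangle.
No ring is aromatic. Total: 0.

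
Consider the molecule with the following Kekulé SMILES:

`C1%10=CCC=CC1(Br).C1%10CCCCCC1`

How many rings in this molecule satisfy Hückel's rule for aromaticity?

0

The SMILES encodes a six-membered carbon ring with two isolated C=C double bonds and two sp³ carbons; a seven-membered saturated carbon ring.
The 6-membered ring has two sp³ carbons, so it is not fully conjugated — not aromatic (1,4-cyclohexadiene).
The 7-membered ring has only sp³ atoms, so it is not fully conjugated — not aromatic (cycloheptane).
None of the rings are aromatic. Total: 0.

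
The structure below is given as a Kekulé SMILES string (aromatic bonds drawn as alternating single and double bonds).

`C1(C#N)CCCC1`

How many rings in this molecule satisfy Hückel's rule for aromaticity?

0

The SMILES encodes a five-membered saturated carbon ring.
The 5-membered ring has only sp³ atoms, so it is not fully conjugated — not aromatic (cyclopentane).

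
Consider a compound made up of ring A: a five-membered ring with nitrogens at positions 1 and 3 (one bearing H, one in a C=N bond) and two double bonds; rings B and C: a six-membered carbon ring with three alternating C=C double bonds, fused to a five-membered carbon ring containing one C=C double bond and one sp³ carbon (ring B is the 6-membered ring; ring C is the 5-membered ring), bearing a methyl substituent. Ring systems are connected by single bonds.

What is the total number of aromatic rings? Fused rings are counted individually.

Ring A is planar and fully conjugated; 2 ring double bonds (4 π electrons) plus a heteroatom lone pair (2) give 6 π electrons. 6 = 4(1)+2, so ring A is aromatic (imidazole).
Ring B has a continuous p-orbital overlap around the ring; 3 ring double bonds give 6 π electrons. That satisfies 4n+2 with n=1, so ring B is aromatic (benzene ring).
Ring C has one sp³ carbon, so it is not fully conjugated — not aromatic (cyclopentene ring).
Aromatic: A, B. Total: 2.

2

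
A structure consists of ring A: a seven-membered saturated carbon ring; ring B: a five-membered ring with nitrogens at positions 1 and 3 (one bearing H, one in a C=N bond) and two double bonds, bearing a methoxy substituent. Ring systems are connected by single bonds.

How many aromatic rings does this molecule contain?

Ring A has only sp³ atoms, so it is not fully conjugated — not aromatic (cycloheptane).
Ring B is planar and fully conjugated; 2 ring double bonds (4 π electrons) plus a heteroatom lone pair (2) give 6 π electrons. 6 = 4(1)+2, so ring B is aromatic (imidazole).
Aromatic: B. Total: 1.

1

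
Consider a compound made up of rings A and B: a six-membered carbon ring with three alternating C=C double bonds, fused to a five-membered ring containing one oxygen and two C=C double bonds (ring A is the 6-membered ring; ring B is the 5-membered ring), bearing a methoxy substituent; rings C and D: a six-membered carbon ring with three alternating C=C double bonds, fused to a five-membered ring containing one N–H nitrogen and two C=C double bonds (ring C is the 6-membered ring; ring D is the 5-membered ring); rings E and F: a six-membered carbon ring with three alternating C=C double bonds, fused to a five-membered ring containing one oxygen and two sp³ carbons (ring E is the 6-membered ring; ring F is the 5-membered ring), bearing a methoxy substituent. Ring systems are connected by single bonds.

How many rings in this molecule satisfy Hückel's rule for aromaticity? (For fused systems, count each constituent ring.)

5

Rings A and B form a fused bicyclic system (with one oxygen) with 9 sp² atoms and 10 π electrons from ring double bonds plus a heteroatom lone pair. 10 = 4(2)+2, so the system is aromatic and both rings count as aromatic (benzofuran).
Rings C and D form a fused bicyclic system (with one N–H) with 9 sp² atoms and 10 π electrons from ring double bonds plus a heteroatom lone pair. 10 = 4(2)+2, so the system is aromatic and both rings count as aromatic (indole).
Ring E is fully conjugated (every ring atom contributes a p orbital); 3 ring double bonds give 6 π electrons. 6 = 4(1)+2, so ring E is aromatic (benzene ring).
Ring F has two sp³ carbons, so it is not fully conjugated — not aromatic (oxolane ring).
Aromatic: A, B, C, D, E. Total: 5.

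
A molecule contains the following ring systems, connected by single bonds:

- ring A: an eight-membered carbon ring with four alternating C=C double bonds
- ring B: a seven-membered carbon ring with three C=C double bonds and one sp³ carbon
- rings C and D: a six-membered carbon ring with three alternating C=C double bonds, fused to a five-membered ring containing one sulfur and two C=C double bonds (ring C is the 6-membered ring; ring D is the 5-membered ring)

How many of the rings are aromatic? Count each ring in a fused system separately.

2

Ring A has only sp² ring atoms; a planar conformation would have a fully conjugated π system of 8 electrons. But 8 = 4(2), which is 4n not 4n+2, so ring A is not aromatic (cyclooctatetraene) — cyclooctatetraene distorts into a non-planar tub to avoid antiaromaticity.
Ring B has one sp³ carbon, so it is not fully conjugated — not aromatic (cycloheptatriene).
Rings C and D form a fused bicyclic system (with one sulfur) with 9 sp² atoms and 10 π electrons from ring double bonds plus a heteroatom lone pair. 10 = 4(2)+2, so the system is aromatic and both rings count as aromatic (benzothiophene).
Aromatic: C, D. Total: 2.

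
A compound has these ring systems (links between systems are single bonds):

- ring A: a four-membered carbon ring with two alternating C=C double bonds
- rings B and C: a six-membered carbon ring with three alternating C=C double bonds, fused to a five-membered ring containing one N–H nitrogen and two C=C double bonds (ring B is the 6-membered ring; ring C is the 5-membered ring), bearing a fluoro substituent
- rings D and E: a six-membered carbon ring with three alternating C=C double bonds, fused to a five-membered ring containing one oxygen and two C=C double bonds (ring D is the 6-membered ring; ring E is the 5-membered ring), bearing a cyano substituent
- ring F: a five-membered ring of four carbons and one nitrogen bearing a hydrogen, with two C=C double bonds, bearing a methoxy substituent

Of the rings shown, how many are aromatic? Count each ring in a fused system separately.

5

Ring A has only sp² ring atoms; a planar conformation would have a fully conjugated π system of 4 electrons. But 4 = 4(1), which is 4n not 4n+2, so ring A is not aromatic (cyclobutadiene) — cyclobutadiene is antiaromatic and distorts to a rectangle.
Rings B and C form a fused bicyclic system (with one N–H) with 9 sp² atoms and 10 π electrons from ring double bonds plus a heteroatom lone pair. 10 = 4(2)+2, so the system is aromatic and both rings count as aromatic (indole).
Rings D and E form a fused bicyclic system (with one oxygen) with 9 sp² atoms and 10 π electrons from ring double bonds plus a heteroatom lone pair. 10 = 4(2)+2, so the system is aromatic and both rings count as aromatic (benzofuran).
Ring F is fully conjugated (every ring atom contributes a p orbital); 2 ring double bonds (4 π electrons) plus a heteroatom lone pair (2) give 6 π electrons. 6 = 4(1)+2, so ring F is aromatic (pyrrole).
Aromatic: B, C, D, E, F. Total: 5.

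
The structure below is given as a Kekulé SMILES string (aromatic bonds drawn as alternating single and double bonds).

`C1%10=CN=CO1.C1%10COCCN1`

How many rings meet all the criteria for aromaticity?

The SMILES encodes a five-membered ring with an oxygen at position 1 and a nitrogen at position 3 (in a C=N bond), with two double bonds; a six-membered saturated ring with an oxygen and an N–H nitrogen at positions 1 and 4.
The 5-membered ring with one oxygen and one =N– has a continuous p-orbital overlap around the ring; 2 ring double bonds (4 π electrons) plus a heteroatom lone pair (2) give 6 π electrons. Since 6 = 4n+2 (n=1), it is aromatic (oxazole).
The 6-membered ring with one oxygen and one N–H (1,4) has only sp³ atoms, so it is not fully conjugated — not aromatic (morpholine).
1 of the 2 rings is aromatic. Total: 1.

1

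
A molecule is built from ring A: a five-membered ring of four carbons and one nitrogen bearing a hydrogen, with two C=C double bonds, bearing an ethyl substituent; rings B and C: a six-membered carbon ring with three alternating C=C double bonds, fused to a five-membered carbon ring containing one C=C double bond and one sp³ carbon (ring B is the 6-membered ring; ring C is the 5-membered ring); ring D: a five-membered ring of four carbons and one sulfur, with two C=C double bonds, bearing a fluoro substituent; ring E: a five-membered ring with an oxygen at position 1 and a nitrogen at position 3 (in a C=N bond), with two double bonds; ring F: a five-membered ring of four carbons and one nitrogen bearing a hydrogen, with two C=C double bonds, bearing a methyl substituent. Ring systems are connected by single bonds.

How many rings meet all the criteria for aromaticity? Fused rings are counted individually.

Ring A is fully conjugated (every ring atom contributes a p orbital); 2 ring double bonds (4 π electrons) plus a heteroatom lone pair (2) give 6 π electrons. 6 = 4(1)+2, so ring A is aromatic (pyrrole).
Ring B is fully conjugated (every ring atom contributes a p orbital); 3 ring double bonds give 6 π electrons. Since 6 = 4n+2 (n=1), ring B is aromatic (benzene ring).
Ring C has one sp³ carbon, so it is not fully conjugated — not aromatic (cyclopentene ring).
Ring D is fully conjugated (every ring atom contributes a p orbital); 2 ring double bonds (4 π electrons) plus a heteroatom lone pair (2) give 6 π electrons. 6 = 4(1)+2, so ring D is aromatic (thiophene).
Ring E is fully conjugated (every ring atom contributes a p orbital); 2 ring double bonds (4 π electrons) plus a heteroatom lone pair (2) give 6 π electrons. Since 6 = 4n+2 (n=1), ring E is aromatic (oxazole).
Ring F is planar and fully conjugated; 2 ring double bonds (4 π electrons) plus a heteroatom lone pair (2) give 6 π electrons. That satisfies 4n+2 with n=1, so ring F is aromatic (pyrrole).
Aromatic: A, B, D, E, F. Total: 5.

5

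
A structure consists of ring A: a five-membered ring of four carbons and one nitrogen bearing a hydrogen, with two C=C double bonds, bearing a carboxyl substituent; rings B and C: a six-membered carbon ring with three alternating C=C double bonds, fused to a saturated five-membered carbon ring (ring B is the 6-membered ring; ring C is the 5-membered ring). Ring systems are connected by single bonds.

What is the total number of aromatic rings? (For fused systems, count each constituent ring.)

Ring A has a continuous p-orbital overlap around the ring; 2 ring double bonds (4 π electrons) plus a heteroatom lone pair (2) give 6 π electrons. That satisfies 4n+2 with n=1, so ring A is aromatic (pyrrole).
Ring B is planar and fully conjugated; 3 ring double bonds give 6 π electrons. 6 = 4(1)+2, so ring B is aromatic (benzene ring).
Ring C has three sp³ carbons, so it is not fully conjugated — not aromatic (cyclopentane ring).
Aromatic: A, B. Total: 2.

2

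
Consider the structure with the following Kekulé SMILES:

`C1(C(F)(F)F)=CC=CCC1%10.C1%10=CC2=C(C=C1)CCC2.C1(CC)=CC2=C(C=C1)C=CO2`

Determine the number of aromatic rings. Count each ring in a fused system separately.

The SMILES encodes a six-membered carbon ring with two conjugated C=C double bonds and two sp³ carbons; a six-membered carbon ring with three alternating C=C double bonds, fused to a saturated five-membered carbon ring; a six-membered carbon ring with three alternating C=C double bonds, fused to a five-membered ring containing one oxygen and two C=C double bonds.
The 6-membered ring has two sp³ carbons, so it is not fully conjugated — not aromatic (1,3-cyclohexadiene).
The second 6-membered ring is fully conjugated (every ring atom contributes a p orbital); 3 ring double bonds give 6 π electrons. 6 = 4(1)+2, so it is aromatic (benzene ring).
The 5-membered ring has three sp³ carbons, so it is not fully conjugated — not aromatic (cyclopentane ring).
The fused 6/5-membered bicyclic (with one oxygen) is a single π system with 9 sp² atoms and 10 π electrons from ring double bonds plus a heteroatom lone pair. 10 = 4(2)+2, so the system is aromatic and both rings count as aromatic (benzofuran).
3 of the 5 rings are aromatic. Total: 3.

3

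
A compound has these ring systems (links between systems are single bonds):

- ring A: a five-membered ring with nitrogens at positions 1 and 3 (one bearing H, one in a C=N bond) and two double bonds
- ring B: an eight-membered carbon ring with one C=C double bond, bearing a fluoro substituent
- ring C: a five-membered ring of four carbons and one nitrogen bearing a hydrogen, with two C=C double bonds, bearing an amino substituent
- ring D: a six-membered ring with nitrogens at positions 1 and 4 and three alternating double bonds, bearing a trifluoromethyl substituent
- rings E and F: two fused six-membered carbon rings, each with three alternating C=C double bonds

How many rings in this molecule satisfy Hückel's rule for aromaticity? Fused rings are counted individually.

Ring A is planar and fully conjugated; 2 ring double bonds (4 π electrons) plus a heteroatom lone pair (2) give 6 π electrons. 6 = 4(1)+2, so ring A is aromatic (imidazole).
Ring B has six sp³ carbons, so it is not fully conjugated — not aromatic (cyclooctene).
Ring C has a continuous p-orbital overlap around the ring; 2 ring double bonds (4 π electrons) plus a heteroatom lone pair (2) give 6 π electrons. That satisfies 4n+2 with n=1, so ring C is aromatic (pyrrole).
Ring D has a continuous p-orbital overlap around the ring; 3 ring double bonds give 6 π electrons. That satisfies 4n+2 with n=1, so ring D is aromatic (pyrazine).
Rings E and F form a fused bicyclic system with 10 sp² atoms and 10 π electrons from ring double bonds. 10 = 4(2)+2, so the system is aromatic and both rings count as aromatic (naphthalene).
Aromatic: A, C, D, E, F. Total: 5.

5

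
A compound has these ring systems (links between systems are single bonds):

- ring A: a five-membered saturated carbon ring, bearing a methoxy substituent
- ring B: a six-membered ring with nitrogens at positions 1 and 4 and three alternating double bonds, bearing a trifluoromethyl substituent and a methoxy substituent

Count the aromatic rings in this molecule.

Ring A has only sp³ atoms, so it is not fully conjugated — not aromatic (cyclopentane).
Ring B is fully conjugated (every ring atom contributes a p orbital); 3 ring double bonds give 6 π electrons. 6 = 4(1)+2, so ring B is aromatic (pyrazine).
Aromatic: B. Total: 1.

1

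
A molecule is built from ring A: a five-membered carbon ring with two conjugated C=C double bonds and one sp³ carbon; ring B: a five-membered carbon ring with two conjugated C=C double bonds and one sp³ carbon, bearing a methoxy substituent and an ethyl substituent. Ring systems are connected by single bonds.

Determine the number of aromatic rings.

0

Ring A has one sp³ carbon, so it is not fully conjugated — not aromatic (cyclopentadiene).
Ring B has one sp³ carbon, so it is not fully conjugated — not aromatic (cyclopentadiene).
No ring is aromatic. Total: 0.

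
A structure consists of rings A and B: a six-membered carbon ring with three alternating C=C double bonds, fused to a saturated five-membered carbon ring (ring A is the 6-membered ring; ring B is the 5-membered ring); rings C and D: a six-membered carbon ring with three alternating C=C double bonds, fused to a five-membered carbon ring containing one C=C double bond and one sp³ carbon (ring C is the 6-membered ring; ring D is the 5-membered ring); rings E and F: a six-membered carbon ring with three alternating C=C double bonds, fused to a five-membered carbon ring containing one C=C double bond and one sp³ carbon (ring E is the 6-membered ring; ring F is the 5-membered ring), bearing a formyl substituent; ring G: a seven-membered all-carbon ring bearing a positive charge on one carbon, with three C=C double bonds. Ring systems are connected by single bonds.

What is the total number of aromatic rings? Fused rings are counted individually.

Ring A has a continuous p-orbital overlap around the ring; 3 ring double bonds give 6 π electrons. That satisfies 4n+2 with n=1, so ring A is aromatic (benzene ring).
Ring B has three sp³ carbons, so it is not fully conjugated — not aromatic (cyclopentane ring).
Ring C is planar and fully conjugated; 3 ring double bonds give 6 π electrons. That satisfies 4n+2 with n=1, so ring C is aromatic (benzene ring).
Ring D has one sp³ carbon, so it is not fully conjugated — not aromatic (cyclopentene ring).
Ring E is planar and fully conjugated; 3 ring double bonds give 6 π electrons. Since 6 = 4n+2 (n=1), ring E is aromatic (benzene ring).
Ring F has one sp³ carbon, so it is not fully conjugated — not aromatic (cyclopentene ring).
Ring G is planar and fully conjugated; 3 ring double bonds (6 π electrons) plus the carbocation's empty p orbital (0, but keeps the ring conjugated) give 6 π electrons. Since 6 = 4n+2 (n=1), ring G is aromatic (tropylium cation).
Aromatic: A, C, E, G. Total: 4.

4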